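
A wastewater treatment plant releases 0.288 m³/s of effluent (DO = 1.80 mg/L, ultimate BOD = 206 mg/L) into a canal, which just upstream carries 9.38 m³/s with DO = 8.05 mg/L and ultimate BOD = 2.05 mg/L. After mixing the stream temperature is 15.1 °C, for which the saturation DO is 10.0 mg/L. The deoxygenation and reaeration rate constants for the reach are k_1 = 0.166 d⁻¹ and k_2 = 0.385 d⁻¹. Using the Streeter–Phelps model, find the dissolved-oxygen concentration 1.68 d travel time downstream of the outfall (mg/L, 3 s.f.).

Mixed DO = (9.38×8.05 + 0.288×1.80)/(9.38+0.288) = 76.03/9.668 = 7.864 mg/L.
Mixed L₀ = (9.38×2.05 + 0.288×206)/(9.668) = 78.56/9.668 = 8.125 mg/L.
Initial deficit D₀ = C_s − DO₀ = 10.0 − 7.864 = 2.136 mg/L.
D(1.68) = [0.166×8.125/(0.385−0.166)](e^(−0.166×1.68) − e^(−0.385×1.68)) + 2.136 e^(−0.385×1.68)
= 6.159 × (0.7566 − 0.5237) + 2.136 × 0.5237 = 2.553 mg/L.
DO = 10.0 − 2.553 = 7.447 mg/L.

DO ≈ 7.45 mg/L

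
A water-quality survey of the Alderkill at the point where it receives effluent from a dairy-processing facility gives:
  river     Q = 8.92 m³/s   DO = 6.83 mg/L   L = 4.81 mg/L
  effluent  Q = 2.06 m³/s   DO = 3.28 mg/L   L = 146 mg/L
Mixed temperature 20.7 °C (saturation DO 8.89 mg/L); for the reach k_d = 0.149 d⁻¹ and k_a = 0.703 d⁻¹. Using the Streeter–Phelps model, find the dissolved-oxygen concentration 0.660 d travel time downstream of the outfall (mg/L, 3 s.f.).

DO ≈ 4.84 mg/L

Mixed DO = (8.92×6.83 + 2.06×3.28)/(8.92+2.06) = 67.68/10.98 = 6.164 mg/L.
Mixed L₀ = (8.92×4.81 + 2.06×146)/(10.98) = 343.7/10.98 = 31.30 mg/L.
Initial deficit D₀ = C_s − DO₀ = 8.89 − 6.164 = 2.726 mg/L.
D(0.660) = [0.149×31.30/(0.703−0.149)](e^(−0.149×0.660) − e^(−0.703×0.660)) + 2.726 e^(−0.703×0.660)
= 8.418 × (0.9063 − 0.6288) + 2.726 × 0.6288 = 4.051 mg/L.
DO = 8.89 − 4.051 = 4.839 mg/L.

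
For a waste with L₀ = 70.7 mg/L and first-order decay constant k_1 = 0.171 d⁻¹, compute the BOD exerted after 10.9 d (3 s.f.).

y ≈ 59.7 mg/L

y_t = L₀(1 − e^(−k_1 t)) = 70.7 × (1 − e^(−0.171×10.9))
= 70.7 × (1 − 0.1551) = 70.7 × 0.8449 = 59.74 mg/L.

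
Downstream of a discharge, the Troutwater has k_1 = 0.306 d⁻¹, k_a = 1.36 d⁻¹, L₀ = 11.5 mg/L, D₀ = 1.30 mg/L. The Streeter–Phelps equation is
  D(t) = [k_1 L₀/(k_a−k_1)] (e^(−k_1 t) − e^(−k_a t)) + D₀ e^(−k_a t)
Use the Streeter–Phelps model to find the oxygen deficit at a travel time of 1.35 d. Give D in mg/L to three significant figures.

D ≈ 1.88 mg/L

k_1 L₀/(k_a−k_1) = 0.306×11.5/(1.36−0.306) = 3.519/1.054 = 3.339 mg/L.
e^(−k_1 t) = e^(−0.306×1.350) = 0.6616; e^(−k_a t) = e^(−1.36×1.350) = 0.1595.
D = 3.339 × (0.6616 − 0.1595) + 1.30 × 0.1595 = 1.677 + 0.2073 = 1.884 mg/L.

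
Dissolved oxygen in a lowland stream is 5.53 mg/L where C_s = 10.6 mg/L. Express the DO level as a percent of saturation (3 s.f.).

52.2 % saturation

% saturation = C/C_s × 100 = 5.53/10.6 × 100 = 52.2 %.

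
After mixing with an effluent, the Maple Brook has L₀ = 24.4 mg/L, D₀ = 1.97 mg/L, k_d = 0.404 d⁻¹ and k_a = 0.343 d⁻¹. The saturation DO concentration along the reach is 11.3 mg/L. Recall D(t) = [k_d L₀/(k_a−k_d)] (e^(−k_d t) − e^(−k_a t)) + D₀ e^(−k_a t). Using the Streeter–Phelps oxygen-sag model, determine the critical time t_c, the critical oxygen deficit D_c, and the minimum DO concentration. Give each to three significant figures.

t_c = [1/(k_a−k_d)] ln[(k_a/k_d)(1 − D₀(k_a−k_d)/(k_d L₀))]
= [1/(0.343−0.404)] ln[(0.343/0.404)(1 − 1.97×-0.06100/(0.404×24.4))]
= (1/-0.06100) ln[0.8490 × 1.012] = -16.39 × ln(0.8594) = -16.39 × -0.1516 = 2.485 d.
D_c = (k_d/k_a) L₀ e^(−k_d t_c) = (0.404/0.343) × 24.4 × e^(−0.404×2.485) = 1.178 × 24.4 × 0.3665 = 10.53 mg/L.
Minimum DO = C_s − D_c = 11.3 − 10.53 = 0.7677 mg/L.

t_c ≈ 2.48 d; D_c ≈ 10.5 mg/L; min DO ≈ 0.768 mg/L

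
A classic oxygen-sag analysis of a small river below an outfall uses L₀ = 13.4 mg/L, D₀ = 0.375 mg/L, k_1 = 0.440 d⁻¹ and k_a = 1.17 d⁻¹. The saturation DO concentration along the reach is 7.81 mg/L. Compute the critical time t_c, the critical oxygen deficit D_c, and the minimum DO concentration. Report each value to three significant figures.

t_c ≈ 1.27 d; D_c ≈ 2.88 mg/L; min DO ≈ 4.93 mg/L

With k_a/k_1 = 2.659 and 1 − D₀(k_a−k_1)/(k_1 L₀) = 0.9536,
t_c = ln(2.659 × 0.9536) / (1.17 − 0.440) = ln(2.536) / 0.7300 = 0.9304/0.7300 = 1.275 d.
L(t_c) = L₀ e^(−k_1 t_c) = 13.4 × 0.5707 = 7.648 mg/L, and at the critical point k_a D_c = k_1 L, so D_c = (0.440/1.17) × 7.648 = 2.876 mg/L.
Minimum DO = C_s − D_c = 7.81 − 2.876 = 4.934 mg/L.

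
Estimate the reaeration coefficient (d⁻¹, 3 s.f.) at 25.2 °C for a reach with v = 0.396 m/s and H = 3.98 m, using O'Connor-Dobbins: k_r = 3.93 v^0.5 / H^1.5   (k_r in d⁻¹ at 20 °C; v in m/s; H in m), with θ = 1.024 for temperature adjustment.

k_r(20) = 3.93 × 0.396^0.5 / 3.98^1.5 = 3.93 × 0.6293 / 7.940 = 0.3115 d⁻¹.
k_r(25.2) = 0.3115 × 1.024^(25.2−20) = 0.3115 × 1.131 = 0.3524 d⁻¹.

k_r ≈ 0.352 d⁻¹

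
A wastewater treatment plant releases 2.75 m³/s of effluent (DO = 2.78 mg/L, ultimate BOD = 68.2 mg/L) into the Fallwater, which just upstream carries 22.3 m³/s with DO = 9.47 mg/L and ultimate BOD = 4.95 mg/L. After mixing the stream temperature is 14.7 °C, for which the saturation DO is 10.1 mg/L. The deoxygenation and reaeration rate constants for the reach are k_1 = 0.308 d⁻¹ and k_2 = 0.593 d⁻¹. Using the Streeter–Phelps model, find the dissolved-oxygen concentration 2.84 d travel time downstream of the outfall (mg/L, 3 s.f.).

Mixed DO = (22.3×9.47 + 2.75×2.78)/(22.3+2.75) = 218.8/25.05 = 8.736 mg/L.
Mixed L₀ = (22.3×4.95 + 2.75×68.2)/(25.05) = 297.9/25.05 = 11.89 mg/L.
Initial deficit D₀ = C_s − DO₀ = 10.1 − 8.736 = 1.364 mg/L.
D(2.84) = [0.308×11.89/(0.593−0.308)](e^(−0.308×2.84) − e^(−0.593×2.84)) + 1.364 e^(−0.593×2.84)
= 12.85 × (0.4170 − 0.1856) + 1.364 × 0.1856 = 3.227 mg/L.
DO = 10.1 − 3.227 = 6.873 mg/L.

DO ≈ 6.87 mg/L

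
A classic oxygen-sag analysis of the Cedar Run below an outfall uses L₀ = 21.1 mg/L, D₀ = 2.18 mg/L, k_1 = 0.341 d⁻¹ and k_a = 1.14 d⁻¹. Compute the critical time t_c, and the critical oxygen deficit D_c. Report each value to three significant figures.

t_c ≈ 1.16 d; D_c ≈ 4.24 mg/L

At the critical point dD/dt = 0, so k_1 L₀ e^(−k_1 t) = k_a D. Substituting D(t) from the Streeter–Phelps equation and solving for t gives
t_c = ln[(k_a/k_1)(1 − D₀(k_a−k_1)/(k_1 L₀))] / (k_a−k_1).
Here k_a−k_1 = 0.7990 d⁻¹ and 1 − D₀(k_a−k_1)/(k_1 L₀) = 1 − 2.18×0.7990/(0.341×21.1) = 0.7579, so
t_c = ln(3.343 × 0.7579) / 0.7990 = 0.9297 / 0.7990 = 1.164 d.
D_c = (k_1/k_a) L₀ e^(−k_1 t_c) = (0.341/1.14) × 21.1 × e^(−0.341×1.164) = 0.2991 × 21.1 × 0.6725 = 4.244 mg/L.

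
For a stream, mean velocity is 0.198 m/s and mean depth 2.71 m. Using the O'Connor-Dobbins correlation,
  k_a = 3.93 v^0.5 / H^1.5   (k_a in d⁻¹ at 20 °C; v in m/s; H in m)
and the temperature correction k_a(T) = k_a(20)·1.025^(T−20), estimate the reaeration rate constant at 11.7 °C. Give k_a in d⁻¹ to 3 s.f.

k_a(20) = 3.93 × 0.198^0.5 / 2.71^1.5 = 3.93 × 0.4450 / 4.461 = 0.3920 d⁻¹.
k_a(11.7) = 0.3920 × 1.025^(11.7−20) = 0.3920 × 0.8147 = 0.3193 d⁻¹.

k_a ≈ 0.319 d⁻¹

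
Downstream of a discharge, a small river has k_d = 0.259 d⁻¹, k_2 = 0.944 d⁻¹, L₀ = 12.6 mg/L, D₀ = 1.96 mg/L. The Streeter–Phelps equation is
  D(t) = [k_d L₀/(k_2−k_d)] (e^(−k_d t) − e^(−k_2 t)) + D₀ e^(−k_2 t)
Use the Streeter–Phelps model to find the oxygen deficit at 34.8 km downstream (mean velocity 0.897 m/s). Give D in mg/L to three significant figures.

Travel time t = x/v = 34.8 km / (0.897 m/s) = 34800 m / 0.897 m/s = 38800 s = 0.4490 d.
k_d L₀/(k_2−k_d) = 0.259×12.6/(0.944−0.259) = 3.263/0.6850 = 4.764 mg/L.
e^(−k_d t) = e^(−0.259×0.4490) = 0.8902; e^(−k_2 t) = e^(−0.944×0.4490) = 0.6545.
D = 4.764 × (0.8902 − 0.6545) + 1.96 × 0.6545 = 1.123 + 1.283 = 2.406 mg/L.

D ≈ 2.41 mg/L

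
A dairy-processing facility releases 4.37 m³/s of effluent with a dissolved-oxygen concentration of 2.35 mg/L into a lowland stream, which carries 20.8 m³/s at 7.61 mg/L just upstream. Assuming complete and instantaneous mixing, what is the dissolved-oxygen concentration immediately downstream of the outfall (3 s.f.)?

6.70 mg/L

Flow-weighted mixing: C = (Q_r C_r + Q_w C_w)/(Q_r + Q_w)
= (20.8×7.61 + 4.37×2.35)/(20.8 + 4.37) = 168.6/25.17 = 6.697 mg/L.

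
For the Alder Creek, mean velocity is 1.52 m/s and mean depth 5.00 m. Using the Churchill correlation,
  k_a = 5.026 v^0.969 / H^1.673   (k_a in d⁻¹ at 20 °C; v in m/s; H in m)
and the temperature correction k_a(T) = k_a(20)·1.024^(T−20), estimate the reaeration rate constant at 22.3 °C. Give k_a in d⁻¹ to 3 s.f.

k_a(20) = 5.026 × 1.52^0.969 / 5.00^1.673 = 5.026 × 1.500 / 14.77 = 0.5106 d⁻¹.
k_a(22.3) = 0.5106 × 1.024^(22.3−20) = 0.5106 × 1.056 = 0.5392 d⁻¹.

k_a ≈ 0.539 d⁻¹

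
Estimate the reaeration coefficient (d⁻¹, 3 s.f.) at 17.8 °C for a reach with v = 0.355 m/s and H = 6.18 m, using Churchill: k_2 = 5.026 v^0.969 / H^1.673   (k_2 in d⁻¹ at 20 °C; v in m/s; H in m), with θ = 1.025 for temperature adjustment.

k_2 ≈ 0.0829 d⁻¹

k_2(20) = 5.026 × 0.355^0.969 / 6.18^1.673 = 5.026 × 0.3666 / 21.05 = 0.08751 d⁻¹.
k_2(17.8) = 0.08751 × 1.025^(17.8−20) = 0.08751 × 0.9471 = 0.08289 d⁻¹.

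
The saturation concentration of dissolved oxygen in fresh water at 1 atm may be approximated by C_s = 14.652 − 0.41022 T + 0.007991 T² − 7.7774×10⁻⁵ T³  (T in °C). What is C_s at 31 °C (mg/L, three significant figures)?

C_s = 14.652 − 0.41022×31 + 0.007991×31² − 7.7774×10⁻⁵×31³ = 7.298 mg/L.

C_s ≈ 7.30 mg/L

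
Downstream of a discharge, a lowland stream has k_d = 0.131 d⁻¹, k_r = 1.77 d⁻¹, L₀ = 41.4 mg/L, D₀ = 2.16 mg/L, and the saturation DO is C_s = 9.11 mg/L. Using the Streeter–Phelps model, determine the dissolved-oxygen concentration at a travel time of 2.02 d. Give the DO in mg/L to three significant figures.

k_d L₀/(k_r−k_d) = 0.131×41.4/(1.77−0.131) = 5.423/1.639 = 3.309 mg/L.
e^(−k_d t) = e^(−0.131×2.020) = 0.7675; e^(−k_r t) = e^(−1.77×2.020) = 0.02800.
D = 3.309 × (0.7675 − 0.02800) + 2.16 × 0.02800 = 2.447 + 0.06049 = 2.507 mg/L.
DO = C_s − D = 9.11 − 2.507 = 6.603 mg/L.

DO ≈ 6.60 mg/L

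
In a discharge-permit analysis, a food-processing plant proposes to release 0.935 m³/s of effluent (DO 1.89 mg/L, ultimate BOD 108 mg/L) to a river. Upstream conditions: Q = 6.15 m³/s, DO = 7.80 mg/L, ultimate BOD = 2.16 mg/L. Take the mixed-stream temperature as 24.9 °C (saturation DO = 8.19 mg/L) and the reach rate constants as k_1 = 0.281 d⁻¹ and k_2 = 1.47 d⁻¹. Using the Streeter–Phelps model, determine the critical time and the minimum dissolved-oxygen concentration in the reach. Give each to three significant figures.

t_c ≈ 1.08 d; minimum DO ≈ 5.92 mg/L

Mixed DO = (6.15×7.80 + 0.935×1.89)/(6.15+0.935) = 49.74/7.085 = 7.020 mg/L.
Mixed L₀ = (6.15×2.16 + 0.935×108)/(7.085) = 114.3/7.085 = 16.13 mg/L.
Initial deficit D₀ = C_s − DO₀ = 8.19 − 7.020 = 1.170 mg/L.
t_c = (1/1.189) ln[(1.47/0.281)(1 − 1.170×1.189/(0.281×16.13))] = 0.8410 × ln(3.626) = 1.083 d.
D_c = (0.281/1.47) × 16.13 × e^(−0.281×1.083) = 0.1912 × 16.13 × 0.7376 = 2.274 mg/L.
Minimum DO = 8.19 − 2.274 = 5.916 mg/L.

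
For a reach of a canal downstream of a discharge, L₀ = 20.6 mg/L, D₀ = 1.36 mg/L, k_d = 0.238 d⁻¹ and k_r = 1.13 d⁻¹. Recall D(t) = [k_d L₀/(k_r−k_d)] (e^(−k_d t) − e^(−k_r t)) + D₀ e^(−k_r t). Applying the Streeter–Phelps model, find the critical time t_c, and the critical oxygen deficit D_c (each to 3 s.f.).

At the critical point dD/dt = 0, so k_d L₀ e^(−k_d t) = k_r D. Substituting D(t) from the Streeter–Phelps equation and solving for t gives
t_c = ln[(k_r/k_d)(1 − D₀(k_r−k_d)/(k_d L₀))] / (k_r−k_d).
Here k_r−k_d = 0.8920 d⁻¹ and 1 − D₀(k_r−k_d)/(k_d L₀) = 1 − 1.36×0.8920/(0.238×20.6) = 0.7526, so
t_c = ln(4.748 × 0.7526) / 0.8920 = 1.273 / 0.8920 = 1.428 d.
L(t_c) = L₀ e^(−k_d t_c) = 20.6 × 0.7119 = 14.67 mg/L, and at the critical point k_r D_c = k_d L, so D_c = (0.238/1.13) × 14.67 = 3.089 mg/L.

t_c ≈ 1.43 d; D_c ≈ 3.09 mg/L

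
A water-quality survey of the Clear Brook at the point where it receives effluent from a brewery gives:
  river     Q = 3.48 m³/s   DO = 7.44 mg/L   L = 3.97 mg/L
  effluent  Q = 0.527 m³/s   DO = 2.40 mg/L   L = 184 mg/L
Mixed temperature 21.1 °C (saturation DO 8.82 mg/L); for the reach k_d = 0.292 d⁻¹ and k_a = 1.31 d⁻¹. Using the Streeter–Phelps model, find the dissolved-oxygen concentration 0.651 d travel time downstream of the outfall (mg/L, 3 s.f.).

DO ≈ 4.77 mg/L

Mixed DO = (3.48×7.44 + 0.527×2.40)/(3.48+0.527) = 27.16/4.007 = 6.777 mg/L.
Mixed L₀ = (3.48×3.97 + 0.527×184)/(4.007) = 110.8/4.007 = 27.65 mg/L.
Initial deficit D₀ = C_s − DO₀ = 8.82 − 6.777 = 2.043 mg/L.
D(0.651) = [0.292×27.65/(1.31−0.292)](e^(−0.292×0.651) − e^(−1.31×0.651)) + 2.043 e^(−1.31×0.651)
= 7.930 × (0.8269 − 0.4262) + 2.043 × 0.4262 = 4.048 mg/L.
DO = 8.82 − 4.048 = 4.772 mg/L.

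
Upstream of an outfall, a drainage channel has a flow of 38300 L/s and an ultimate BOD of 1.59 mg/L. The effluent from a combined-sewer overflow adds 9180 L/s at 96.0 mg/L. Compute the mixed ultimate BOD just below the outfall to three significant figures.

19.8 mg/L

Flow-weighted mixing: C = (Q_r C_r + Q_w C_w)/(Q_r + Q_w)
= (38300×1.59 + 9180×96.0)/(38300 + 9180) = 942200/47480 = 19.84 mg/L.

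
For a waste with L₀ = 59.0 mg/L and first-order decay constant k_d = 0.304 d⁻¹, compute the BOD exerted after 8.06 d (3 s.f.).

y ≈ 53.9 mg/L

y_t = L₀(1 − e^(−k_d t)) = 59.0 × (1 − e^(−0.304×8.06))
= 59.0 × (1 − 0.08627) = 59.0 × 0.9137 = 53.91 mg/L.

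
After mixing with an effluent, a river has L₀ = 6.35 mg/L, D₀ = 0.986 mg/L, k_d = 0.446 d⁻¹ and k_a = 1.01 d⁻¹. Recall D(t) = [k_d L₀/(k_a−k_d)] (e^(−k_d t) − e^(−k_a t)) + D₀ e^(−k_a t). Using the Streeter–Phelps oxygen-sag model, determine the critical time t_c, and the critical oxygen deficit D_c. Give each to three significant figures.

At the critical point dD/dt = 0, so k_d L₀ e^(−k_d t) = k_a D. Substituting D(t) from the Streeter–Phelps equation and solving for t gives
t_c = ln[(k_a/k_d)(1 − D₀(k_a−k_d)/(k_d L₀))] / (k_a−k_d).
Here k_a−k_d = 0.5640 d⁻¹ and 1 − D₀(k_a−k_d)/(k_d L₀) = 1 − 0.986×0.5640/(0.446×6.35) = 0.8036, so
t_c = ln(2.265 × 0.8036) / 0.5640 = 0.5988 / 0.5640 = 1.062 d.
L(t_c) = L₀ e^(−k_d t_c) = 6.35 × 0.6228 = 3.955 mg/L, and at the critical point k_a D_c = k_d L, so D_c = (0.446/1.01) × 3.955 = 1.746 mg/L.

t_c ≈ 1.06 d; D_c ≈ 1.75 mg/L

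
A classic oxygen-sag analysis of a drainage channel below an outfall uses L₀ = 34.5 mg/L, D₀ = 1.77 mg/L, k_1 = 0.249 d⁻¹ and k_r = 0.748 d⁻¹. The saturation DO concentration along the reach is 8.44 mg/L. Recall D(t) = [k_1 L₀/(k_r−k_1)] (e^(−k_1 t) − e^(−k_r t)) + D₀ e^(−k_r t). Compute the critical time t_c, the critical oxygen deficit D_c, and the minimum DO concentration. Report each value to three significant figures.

t_c ≈ 1.99 d; D_c ≈ 7.00 mg/L; min DO ≈ 1.44 mg/L

At the critical point dD/dt = 0, so k_1 L₀ e^(−k_1 t) = k_r D. Substituting D(t) from the Streeter–Phelps equation and solving for t gives
t_c = ln[(k_r/k_1)(1 − D₀(k_r−k_1)/(k_1 L₀))] / (k_r−k_1).
Here k_r−k_1 = 0.4990 d⁻¹ and 1 − D₀(k_r−k_1)/(k_1 L₀) = 1 − 1.77×0.4990/(0.249×34.5) = 0.8972, so
t_c = ln(3.004 × 0.8972) / 0.4990 = 0.9915 / 0.4990 = 1.987 d.
L(t_c) = L₀ e^(−k_1 t_c) = 34.5 × 0.6097 = 21.04 mg/L, and at the critical point k_r D_c = k_1 L, so D_c = (0.249/0.748) × 21.04 = 7.003 mg/L.
Minimum DO = C_s − D_c = 8.44 − 7.003 = 1.437 mg/L.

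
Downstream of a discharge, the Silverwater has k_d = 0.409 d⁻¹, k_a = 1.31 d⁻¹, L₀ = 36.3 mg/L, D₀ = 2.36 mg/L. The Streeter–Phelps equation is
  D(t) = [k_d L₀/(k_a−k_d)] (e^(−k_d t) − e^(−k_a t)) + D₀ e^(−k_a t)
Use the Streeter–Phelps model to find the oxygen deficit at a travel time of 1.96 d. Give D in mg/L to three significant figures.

k_d L₀/(k_a−k_d) = 0.409×36.3/(1.31−0.409) = 14.85/0.9010 = 16.48 mg/L.
e^(−k_d t) = e^(−0.409×1.960) = 0.4486; e^(−k_a t) = e^(−1.31×1.960) = 0.07672.
D = 16.48 × (0.4486 − 0.07672) + 2.36 × 0.07672 = 6.128 + 0.1811 = 6.309 mg/L.

D ≈ 6.31 mg/L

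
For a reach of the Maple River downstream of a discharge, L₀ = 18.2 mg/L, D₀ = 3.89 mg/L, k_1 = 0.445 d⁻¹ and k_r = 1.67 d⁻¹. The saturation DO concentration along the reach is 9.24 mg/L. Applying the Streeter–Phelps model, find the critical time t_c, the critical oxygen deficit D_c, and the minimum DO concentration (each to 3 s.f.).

t_c ≈ 0.355 d; D_c ≈ 4.14 mg/L; min DO ≈ 5.10 mg/L

t_c = [1/(k_r−k_1)] ln[(k_r/k_1)(1 − D₀(k_r−k_1)/(k_1 L₀))]
= [1/(1.67−0.445)] ln[(1.67/0.445)(1 − 3.89×1.225/(0.445×18.2))]
= (1/1.225) ln[3.753 × 0.4116] = 0.8163 × ln(1.545) = 0.8163 × 0.4349 = 0.3550 d.
L(t_c) = L₀ e^(−k_1 t_c) = 18.2 × 0.8539 = 15.54 mg/L, and at the critical point k_r D_c = k_1 L, so D_c = (0.445/1.67) × 15.54 = 4.141 mg/L.
Minimum DO = C_s − D_c = 9.24 − 4.141 = 5.099 mg/L.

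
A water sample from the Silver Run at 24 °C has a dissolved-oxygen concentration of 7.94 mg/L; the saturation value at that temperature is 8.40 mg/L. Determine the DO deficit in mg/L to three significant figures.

D = C_s − C = 8.40 − 7.94 = 0.460 mg/L.

D ≈ 0.460 mg/L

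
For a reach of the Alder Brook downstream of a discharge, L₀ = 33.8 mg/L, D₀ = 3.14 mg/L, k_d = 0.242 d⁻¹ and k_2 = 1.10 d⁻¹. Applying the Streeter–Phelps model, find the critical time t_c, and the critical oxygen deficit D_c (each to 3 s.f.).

t_c ≈ 1.30 d; D_c ≈ 5.43 mg/L

At the critical point dD/dt = 0, so k_d L₀ e^(−k_d t) = k_2 D. Substituting D(t) from the Streeter–Phelps equation and solving for t gives
t_c = ln[(k_2/k_d)(1 − D₀(k_2−k_d)/(k_d L₀))] / (k_2−k_d).
Here k_2−k_d = 0.8580 d⁻¹ and 1 − D₀(k_2−k_d)/(k_d L₀) = 1 − 3.14×0.8580/(0.242×33.8) = 0.6706, so
t_c = ln(4.545 × 0.6706) / 0.8580 = 1.115 / 0.8580 = 1.299 d.
L(t_c) = L₀ e^(−k_d t_c) = 33.8 × 0.7302 = 24.68 mg/L, and at the critical point k_2 D_c = k_d L, so D_c = (0.242/1.10) × 24.68 = 5.430 mg/L.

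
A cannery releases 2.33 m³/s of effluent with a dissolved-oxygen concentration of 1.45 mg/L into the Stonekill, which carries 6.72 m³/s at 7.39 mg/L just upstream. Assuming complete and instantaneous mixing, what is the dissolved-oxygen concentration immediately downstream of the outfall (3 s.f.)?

Flow-weighted mixing: C = (Q_r C_r + Q_w C_w)/(Q_r + Q_w)
= (6.72×7.39 + 2.33×1.45)/(6.72 + 2.33) = 53.04/9.050 = 5.861 mg/L.

5.86 mg/L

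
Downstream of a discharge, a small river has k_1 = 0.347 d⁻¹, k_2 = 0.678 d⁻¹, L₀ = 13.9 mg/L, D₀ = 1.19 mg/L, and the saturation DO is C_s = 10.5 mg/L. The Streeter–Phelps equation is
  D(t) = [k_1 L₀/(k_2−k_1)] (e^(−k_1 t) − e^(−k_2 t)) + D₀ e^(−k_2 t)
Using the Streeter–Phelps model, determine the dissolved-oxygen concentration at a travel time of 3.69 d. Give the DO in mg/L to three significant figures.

DO ≈ 7.55 mg/L

k_1 L₀/(k_2−k_1) = 0.347×13.9/(0.678−0.347) = 4.823/0.3310 = 14.57 mg/L.
e^(−k_1 t) = e^(−0.347×3.690) = 0.2779; e^(−k_2 t) = e^(−0.678×3.690) = 0.08194.
D = 14.57 × (0.2779 − 0.08194) + 1.19 × 0.08194 = 2.856 + 0.09750 = 2.953 mg/L.
DO = C_s − D = 10.5 − 2.953 = 7.547 mg/L.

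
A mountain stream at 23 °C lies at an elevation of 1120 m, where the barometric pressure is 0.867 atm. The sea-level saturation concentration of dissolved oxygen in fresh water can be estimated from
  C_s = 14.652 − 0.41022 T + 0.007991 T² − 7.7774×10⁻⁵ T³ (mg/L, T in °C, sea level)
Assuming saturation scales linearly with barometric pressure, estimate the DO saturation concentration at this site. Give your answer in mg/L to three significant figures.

At sea level: C_s = 14.652 − 0.41022×23 + 0.007991×23² − 7.7774×10⁻⁵×23³ = 8.498 mg/L.
Pressure correction: C_s' = 8.498 × 0.867 = 7.368 mg/L.

C_s ≈ 7.37 mg/L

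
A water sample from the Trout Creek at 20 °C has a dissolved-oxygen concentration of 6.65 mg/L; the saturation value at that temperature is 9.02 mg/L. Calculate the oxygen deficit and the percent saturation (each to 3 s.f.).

D ≈ 2.37 mg/L; 73.7 % saturation

D = C_s − C = 9.02 − 6.65 = 2.37 mg/L.
% saturation = 6.65/9.02 × 100 = 73.7 %.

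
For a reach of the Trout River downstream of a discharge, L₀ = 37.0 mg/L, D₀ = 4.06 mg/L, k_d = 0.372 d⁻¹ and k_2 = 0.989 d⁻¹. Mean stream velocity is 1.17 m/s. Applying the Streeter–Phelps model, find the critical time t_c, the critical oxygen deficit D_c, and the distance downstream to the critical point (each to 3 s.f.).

At the critical point dD/dt = 0, so k_d L₀ e^(−k_d t) = k_2 D. Substituting D(t) from the Streeter–Phelps equation and solving for t gives
t_c = ln[(k_2/k_d)(1 − D₀(k_2−k_d)/(k_d L₀))] / (k_2−k_d).
Here k_2−k_d = 0.6170 d⁻¹ and 1 − D₀(k_2−k_d)/(k_d L₀) = 1 − 4.06×0.6170/(0.372×37.0) = 0.8180, so
t_c = ln(2.659 × 0.8180) / 0.6170 = 0.7769 / 0.6170 = 1.259 d.
D_c = (k_d/k_2) L₀ e^(−k_d t_c) = (0.372/0.989) × 37.0 × e^(−0.372×1.259) = 0.3761 × 37.0 × 0.6260 = 8.712 mg/L.
x_c = v t_c = 1.17 m/s × 1.259 d × 86400 s/d = 127300 m ≈ 127 km.

t_c ≈ 1.26 d; D_c ≈ 8.71 mg/L; x_c ≈ 127 km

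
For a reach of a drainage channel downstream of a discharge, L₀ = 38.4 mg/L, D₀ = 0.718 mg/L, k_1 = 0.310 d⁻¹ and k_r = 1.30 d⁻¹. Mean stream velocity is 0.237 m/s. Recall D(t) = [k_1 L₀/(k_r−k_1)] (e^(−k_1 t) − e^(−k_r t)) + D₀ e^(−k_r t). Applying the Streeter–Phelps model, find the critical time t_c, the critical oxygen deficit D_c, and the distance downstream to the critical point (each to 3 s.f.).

t_c ≈ 1.39 d; D_c ≈ 5.96 mg/L; x_c ≈ 28.4 km

With k_r/k_1 = 4.194 and 1 − D₀(k_r−k_1)/(k_1 L₀) = 0.9403,
t_c = ln(4.194 × 0.9403) / (1.30 − 0.310) = ln(3.943) / 0.9900 = 1.372/0.9900 = 1.386 d.
L(t_c) = L₀ e^(−k_1 t_c) = 38.4 × 0.6508 = 24.99 mg/L, and at the critical point k_r D_c = k_1 L, so D_c = (0.310/1.30) × 24.99 = 5.959 mg/L.
x_c = v t_c = 0.237 m/s × 1.386 d × 86400 s/d = 28380 m ≈ 28.4 km.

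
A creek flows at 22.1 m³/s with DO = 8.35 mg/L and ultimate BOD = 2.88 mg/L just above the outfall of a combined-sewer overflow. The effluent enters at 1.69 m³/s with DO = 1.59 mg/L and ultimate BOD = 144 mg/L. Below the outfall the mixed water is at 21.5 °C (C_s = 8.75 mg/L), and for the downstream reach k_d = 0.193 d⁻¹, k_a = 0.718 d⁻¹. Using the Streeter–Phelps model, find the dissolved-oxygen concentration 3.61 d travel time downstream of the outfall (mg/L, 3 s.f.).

DO ≈ 6.68 mg/L

Mixed DO = (22.1×8.35 + 1.69×1.59)/(22.1+1.69) = 187.2/23.79 = 7.870 mg/L.
Mixed L₀ = (22.1×2.88 + 1.69×144)/(23.79) = 307.0/23.79 = 12.90 mg/L.
Initial deficit D₀ = C_s − DO₀ = 8.75 − 7.870 = 0.8802 mg/L.
D(3.61) = [0.193×12.90/(0.718−0.193)](e^(−0.193×3.61) − e^(−0.718×3.61)) + 0.8802 e^(−0.718×3.61)
= 4.744 × (0.4982 − 0.07487) + 0.8802 × 0.07487 = 2.074 mg/L.
DO = 8.75 − 2.074 = 6.676 mg/L.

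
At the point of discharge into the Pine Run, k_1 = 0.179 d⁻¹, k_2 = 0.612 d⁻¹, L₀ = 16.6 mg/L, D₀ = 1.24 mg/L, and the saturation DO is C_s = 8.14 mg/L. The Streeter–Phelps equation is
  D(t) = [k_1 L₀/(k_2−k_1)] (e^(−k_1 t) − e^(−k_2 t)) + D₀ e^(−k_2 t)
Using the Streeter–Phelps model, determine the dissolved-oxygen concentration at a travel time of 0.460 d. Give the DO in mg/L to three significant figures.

DO ≈ 6.06 mg/L

k_1 L₀/(k_2−k_1) = 0.179×16.6/(0.612−0.179) = 2.971/0.4330 = 6.862 mg/L.
e^(−k_1 t) = e^(−0.179×0.4600) = 0.9210; e^(−k_2 t) = e^(−0.612×0.4600) = 0.7546.
D = 6.862 × (0.9210 − 0.7546) + 1.24 × 0.7546 = 1.141 + 0.9357 = 2.077 mg/L.
DO = C_s − D = 8.14 − 2.077 = 6.063 mg/L.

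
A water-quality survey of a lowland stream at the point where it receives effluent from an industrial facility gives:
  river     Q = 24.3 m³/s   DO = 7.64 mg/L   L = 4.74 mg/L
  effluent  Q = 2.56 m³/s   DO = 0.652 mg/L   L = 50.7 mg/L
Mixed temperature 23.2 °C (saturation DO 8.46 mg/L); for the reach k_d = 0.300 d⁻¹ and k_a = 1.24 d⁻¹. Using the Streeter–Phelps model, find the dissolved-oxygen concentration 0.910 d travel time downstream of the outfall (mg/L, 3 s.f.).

DO ≈ 6.71 mg/L

Mixed DO = (24.3×7.64 + 2.56×0.652)/(24.3+2.56) = 187.3/26.86 = 6.974 mg/L.
Mixed L₀ = (24.3×4.74 + 2.56×50.7)/(26.86) = 245.0/26.86 = 9.120 mg/L.
Initial deficit D₀ = C_s − DO₀ = 8.46 − 6.974 = 1.486 mg/L.
D(0.910) = [0.300×9.120/(1.24−0.300)](e^(−0.300×0.910) − e^(−1.24×0.910)) + 1.486 e^(−1.24×0.910)
= 2.911 × (0.7611 − 0.3236) + 1.486 × 0.3236 = 1.754 mg/L.
DO = 8.46 − 1.754 = 6.706 mg/L.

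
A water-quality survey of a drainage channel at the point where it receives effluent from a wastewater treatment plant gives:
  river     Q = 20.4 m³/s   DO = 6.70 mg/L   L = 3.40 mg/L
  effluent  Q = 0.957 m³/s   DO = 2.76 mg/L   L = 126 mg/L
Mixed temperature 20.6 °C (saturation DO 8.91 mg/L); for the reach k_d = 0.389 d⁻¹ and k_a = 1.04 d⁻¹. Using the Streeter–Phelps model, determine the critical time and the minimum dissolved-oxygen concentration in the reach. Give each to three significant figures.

t_c ≈ 0.595 d; minimum DO ≈ 6.27 mg/L

Mixed DO = (20.4×6.70 + 0.957×2.76)/(20.4+0.957) = 139.3/21.36 = 6.523 mg/L.
Mixed L₀ = (20.4×3.40 + 0.957×126)/(21.36) = 189.9/21.36 = 8.894 mg/L.
Initial deficit D₀ = C_s − DO₀ = 8.91 − 6.523 = 2.387 mg/L.
t_c = (1/0.6510) ln[(1.04/0.389)(1 − 2.387×0.6510/(0.389×8.894))] = 1.536 × ln(1.473) = 0.5948 d.
D_c = (0.389/1.04) × 8.894 × e^(−0.389×0.5948) = 0.3740 × 8.894 × 0.7934 = 2.639 mg/L.
Minimum DO = 8.91 − 2.639 = 6.271 mg/L.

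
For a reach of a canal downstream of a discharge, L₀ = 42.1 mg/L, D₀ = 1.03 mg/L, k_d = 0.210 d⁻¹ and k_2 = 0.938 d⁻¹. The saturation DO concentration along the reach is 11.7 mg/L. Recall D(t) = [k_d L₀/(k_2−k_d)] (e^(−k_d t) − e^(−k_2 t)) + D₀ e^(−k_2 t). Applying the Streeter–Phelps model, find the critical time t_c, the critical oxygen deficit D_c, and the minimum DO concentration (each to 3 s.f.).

t_c = [1/(k_2−k_d)] ln[(k_2/k_d)(1 − D₀(k_2−k_d)/(k_d L₀))]
= [1/(0.938−0.210)] ln[(0.938/0.210)(1 − 1.03×0.7280/(0.210×42.1))]
= (1/0.7280) ln[4.467 × 0.9152] = 1.374 × ln(4.088) = 1.374 × 1.408 = 1.934 d.
D_c = (k_d/k_2) L₀ e^(−k_d t_c) = (0.210/0.938) × 42.1 × e^(−0.210×1.934) = 0.2239 × 42.1 × 0.6662 = 6.279 mg/L.
Minimum DO = C_s − D_c = 11.7 − 6.279 = 5.421 mg/L.

t_c ≈ 1.93 d; D_c ≈ 6.28 mg/L; min DO ≈ 5.42 mg/L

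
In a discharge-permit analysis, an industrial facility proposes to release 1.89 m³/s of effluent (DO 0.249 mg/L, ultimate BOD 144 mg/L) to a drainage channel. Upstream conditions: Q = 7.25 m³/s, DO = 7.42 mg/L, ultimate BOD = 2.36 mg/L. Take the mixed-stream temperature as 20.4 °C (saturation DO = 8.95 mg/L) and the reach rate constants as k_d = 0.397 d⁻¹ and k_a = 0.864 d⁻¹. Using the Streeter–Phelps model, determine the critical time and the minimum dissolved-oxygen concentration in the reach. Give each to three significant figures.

Mixed DO = (7.25×7.42 + 1.89×0.249)/(7.25+1.89) = 54.27/9.140 = 5.937 mg/L.
Mixed L₀ = (7.25×2.36 + 1.89×144)/(9.140) = 289.3/9.140 = 31.65 mg/L.
Initial deficit D₀ = C_s − DO₀ = 8.95 − 5.937 = 3.013 mg/L.
t_c = (1/0.4670) ln[(0.864/0.397)(1 − 3.013×0.4670/(0.397×31.65))] = 2.141 × ln(1.933) = 1.411 d.
D_c = (0.397/0.864) × 31.65 × e^(−0.397×1.411) = 0.4595 × 31.65 × 0.5711 = 8.306 mg/L.
Minimum DO = 8.95 − 8.306 = 0.6442 mg/L.

t_c ≈ 1.41 d; minimum DO ≈ 0.644 mg/L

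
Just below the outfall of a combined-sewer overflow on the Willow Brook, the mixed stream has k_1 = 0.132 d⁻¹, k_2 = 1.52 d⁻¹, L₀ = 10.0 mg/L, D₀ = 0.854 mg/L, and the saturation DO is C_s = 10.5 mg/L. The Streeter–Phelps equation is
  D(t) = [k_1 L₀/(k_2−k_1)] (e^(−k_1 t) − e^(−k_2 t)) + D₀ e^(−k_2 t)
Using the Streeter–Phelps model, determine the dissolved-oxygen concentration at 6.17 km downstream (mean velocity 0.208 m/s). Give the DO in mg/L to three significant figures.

Travel time t = x/v = 6.17 km / (0.208 m/s) = 6170 m / 0.208 m/s = 29660 s = 0.3433 d.
k_1 L₀/(k_2−k_1) = 0.132×10.0/(1.52−0.132) = 1.320/1.388 = 0.9510 mg/L.
e^(−k_1 t) = e^(−0.132×0.3433) = 0.9557; e^(−k_2 t) = e^(−1.52×0.3433) = 0.5934.
D = 0.9510 × (0.9557 − 0.5934) + 0.854 × 0.5934 = 0.3445 + 0.5068 = 0.8513 mg/L.
DO = C_s − D = 10.5 − 0.8513 = 9.649 mg/L.

DO ≈ 9.65 mg/L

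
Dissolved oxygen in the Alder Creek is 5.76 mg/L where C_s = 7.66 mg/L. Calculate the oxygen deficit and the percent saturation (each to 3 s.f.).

D ≈ 1.90 mg/L; 75.2 % saturation

D = C_s − C = 7.66 − 5.76 = 1.90 mg/L.
% saturation = 5.76/7.66 × 100 = 75.2 %.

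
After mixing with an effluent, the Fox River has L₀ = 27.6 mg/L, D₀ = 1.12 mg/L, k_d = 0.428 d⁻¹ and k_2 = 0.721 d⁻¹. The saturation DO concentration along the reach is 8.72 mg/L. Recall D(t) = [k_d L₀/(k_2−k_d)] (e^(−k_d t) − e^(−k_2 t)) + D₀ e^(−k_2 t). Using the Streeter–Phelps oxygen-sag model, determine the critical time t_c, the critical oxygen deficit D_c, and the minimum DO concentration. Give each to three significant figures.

t_c = [1/(k_2−k_d)] ln[(k_2/k_d)(1 − D₀(k_2−k_d)/(k_d L₀))]
= [1/(0.721−0.428)] ln[(0.721/0.428)(1 − 1.12×0.2930/(0.428×27.6))]
= (1/0.2930) ln[1.685 × 0.9722] = 3.413 × ln(1.638) = 3.413 × 0.4933 = 1.684 d.
D_c = (k_d/k_2) L₀ e^(−k_d t_c) = (0.428/0.721) × 27.6 × e^(−0.428×1.684) = 0.5936 × 27.6 × 0.4864 = 7.970 mg/L.
Minimum DO = C_s − D_c = 8.72 − 7.970 = 0.7503 mg/L.

t_c ≈ 1.68 d; D_c ≈ 7.97 mg/L; min DO ≈ 0.750 mg/L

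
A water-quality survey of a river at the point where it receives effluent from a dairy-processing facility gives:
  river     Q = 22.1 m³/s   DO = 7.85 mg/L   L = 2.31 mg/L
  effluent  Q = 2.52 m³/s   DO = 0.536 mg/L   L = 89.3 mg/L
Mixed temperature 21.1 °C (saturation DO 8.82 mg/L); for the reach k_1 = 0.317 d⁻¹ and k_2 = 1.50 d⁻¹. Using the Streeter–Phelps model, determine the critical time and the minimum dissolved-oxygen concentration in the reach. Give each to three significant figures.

Mixed DO = (22.1×7.85 + 2.52×0.536)/(22.1+2.52) = 174.8/24.62 = 7.101 mg/L.
Mixed L₀ = (22.1×2.31 + 2.52×89.3)/(24.62) = 276.1/24.62 = 11.21 mg/L.
Initial deficit D₀ = C_s − DO₀ = 8.82 − 7.101 = 1.719 mg/L.
t_c = (1/1.183) ln[(1.50/0.317)(1 − 1.719×1.183/(0.317×11.21))] = 0.8453 × ln(2.026) = 0.5966 d.
D_c = (0.317/1.50) × 11.21 × e^(−0.317×0.5966) = 0.2113 × 11.21 × 0.8277 = 1.961 mg/L.
Minimum DO = 8.82 − 1.961 = 6.859 mg/L.

t_c ≈ 0.597 d; minimum DO ≈ 6.86 mg/L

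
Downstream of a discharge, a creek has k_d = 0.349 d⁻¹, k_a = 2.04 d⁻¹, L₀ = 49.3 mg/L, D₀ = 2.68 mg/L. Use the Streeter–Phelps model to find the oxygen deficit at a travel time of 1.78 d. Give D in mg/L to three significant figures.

D ≈ 5.27 mg/L

k_d L₀/(k_a−k_d) = 0.349×49.3/(2.04−0.349) = 17.21/1.691 = 10.17 mg/L.
e^(−k_d t) = e^(−0.349×1.780) = 0.5373; e^(−k_a t) = e^(−2.04×1.780) = 0.02648.
D = 10.17 × (0.5373 − 0.02648) + 2.68 × 0.02648 = 5.197 + 0.07098 = 5.268 mg/L.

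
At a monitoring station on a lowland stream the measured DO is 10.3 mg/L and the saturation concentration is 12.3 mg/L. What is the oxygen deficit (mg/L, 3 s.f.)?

D ≈ 2.00 mg/L

D = C_s − C = 12.3 − 10.3 = 2.00 mg/L.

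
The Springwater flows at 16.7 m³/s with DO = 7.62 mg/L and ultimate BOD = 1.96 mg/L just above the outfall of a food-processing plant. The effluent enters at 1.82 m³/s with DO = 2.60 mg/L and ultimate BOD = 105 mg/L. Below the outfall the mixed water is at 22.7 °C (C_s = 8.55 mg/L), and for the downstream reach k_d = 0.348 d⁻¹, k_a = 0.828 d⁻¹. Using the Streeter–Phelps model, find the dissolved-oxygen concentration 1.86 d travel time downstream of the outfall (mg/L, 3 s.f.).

DO ≈ 5.54 mg/L

Mixed DO = (16.7×7.62 + 1.82×2.60)/(16.7+1.82) = 132.0/18.52 = 7.127 mg/L.
Mixed L₀ = (16.7×1.96 + 1.82×105)/(18.52) = 223.8/18.52 = 12.09 mg/L.
Initial deficit D₀ = C_s − DO₀ = 8.55 − 7.127 = 1.423 mg/L.
D(1.86) = [0.348×12.09/(0.828−0.348)](e^(−0.348×1.86) − e^(−0.828×1.86)) + 1.423 e^(−0.828×1.86)
= 8.762 × (0.5235 − 0.2144) + 1.423 × 0.2144 = 3.014 mg/L.
DO = 8.55 − 3.014 = 5.536 mg/L.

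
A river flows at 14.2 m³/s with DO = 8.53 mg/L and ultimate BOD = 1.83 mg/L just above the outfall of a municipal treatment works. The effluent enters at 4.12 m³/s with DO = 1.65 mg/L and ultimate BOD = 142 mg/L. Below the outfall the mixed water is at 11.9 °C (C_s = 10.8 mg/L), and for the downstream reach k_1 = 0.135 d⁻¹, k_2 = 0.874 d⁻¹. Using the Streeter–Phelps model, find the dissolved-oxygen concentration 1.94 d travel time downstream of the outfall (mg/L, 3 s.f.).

DO ≈ 6.53 mg/L

Mixed DO = (14.2×8.53 + 4.12×1.65)/(14.2+4.12) = 127.9/18.32 = 6.983 mg/L.
Mixed L₀ = (14.2×1.83 + 4.12×142)/(18.32) = 611.0/18.32 = 33.35 mg/L.
Initial deficit D₀ = C_s − DO₀ = 10.8 − 6.983 = 3.817 mg/L.
D(1.94) = [0.135×33.35/(0.874−0.135)](e^(−0.135×1.94) − e^(−0.874×1.94)) + 3.817 e^(−0.874×1.94)
= 6.093 × (0.7696 − 0.1835) + 3.817 × 0.1835 = 4.271 mg/L.
DO = 10.8 − 4.271 = 6.529 mg/L.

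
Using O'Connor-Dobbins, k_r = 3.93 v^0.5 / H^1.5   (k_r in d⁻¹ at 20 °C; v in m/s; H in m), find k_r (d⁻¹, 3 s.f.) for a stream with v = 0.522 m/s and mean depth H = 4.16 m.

k_r ≈ 0.335 d⁻¹

k_r = 3.93 × 0.522^0.5 / 4.16^1.5 = 3.93 × 0.7225 / 8.485 = 0.3346 d⁻¹.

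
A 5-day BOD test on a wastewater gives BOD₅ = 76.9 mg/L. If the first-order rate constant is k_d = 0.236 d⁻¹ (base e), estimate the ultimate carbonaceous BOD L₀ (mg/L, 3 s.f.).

BOD₅ = L₀(1 − e^(−5k_d)) ⇒ L₀ = BOD₅ / (1 − e^(−5×0.236))
= 76.9 / (1 − 0.3073) = 76.9 / 0.6927 = 111.0 mg/L.

L₀ ≈ 111 mg/L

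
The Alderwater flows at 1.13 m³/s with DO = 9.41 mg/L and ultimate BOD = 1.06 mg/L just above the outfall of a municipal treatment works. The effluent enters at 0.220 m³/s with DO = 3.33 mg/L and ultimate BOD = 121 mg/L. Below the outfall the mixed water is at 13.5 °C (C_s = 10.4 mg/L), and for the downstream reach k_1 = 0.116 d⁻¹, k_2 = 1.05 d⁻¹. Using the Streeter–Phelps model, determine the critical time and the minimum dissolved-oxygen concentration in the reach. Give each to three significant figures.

Mixed DO = (1.13×9.41 + 0.220×3.33)/(1.13+0.220) = 11.37/1.350 = 8.419 mg/L.
Mixed L₀ = (1.13×1.06 + 0.220×121)/(1.350) = 27.82/1.350 = 20.61 mg/L.
Initial deficit D₀ = C_s − DO₀ = 10.4 − 8.419 = 1.981 mg/L.
t_c = (1/0.9340) ln[(1.05/0.116)(1 − 1.981×0.9340/(0.116×20.61))] = 1.071 × ln(2.046) = 0.7663 d.
D_c = (0.116/1.05) × 20.61 × e^(−0.116×0.7663) = 0.1105 × 20.61 × 0.9149 = 2.083 mg/L.
Minimum DO = 10.4 − 2.083 = 8.317 mg/L.

t_c ≈ 0.766 d; minimum DO ≈ 8.32 mg/L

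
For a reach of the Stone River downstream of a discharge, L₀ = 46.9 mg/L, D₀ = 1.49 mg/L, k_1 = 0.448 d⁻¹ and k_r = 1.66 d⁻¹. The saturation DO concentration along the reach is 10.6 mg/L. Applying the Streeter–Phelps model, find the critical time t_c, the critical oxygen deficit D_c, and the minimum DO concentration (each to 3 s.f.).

With k_r/k_1 = 3.705 and 1 − D₀(k_r−k_1)/(k_1 L₀) = 0.9141,
t_c = ln(3.705 × 0.9141) / (1.66 − 0.448) = ln(3.387) / 1.212 = 1.220/1.212 = 1.007 d.
D_c = (k_1/k_r) L₀ e^(−k_1 t_c) = (0.448/1.66) × 46.9 × e^(−0.448×1.007) = 0.2699 × 46.9 × 0.6370 = 8.063 mg/L.
Minimum DO = C_s − D_c = 10.6 − 8.063 = 2.537 mg/L.

t_c ≈ 1.01 d; D_c ≈ 8.06 mg/L; min DO ≈ 2.54 mg/L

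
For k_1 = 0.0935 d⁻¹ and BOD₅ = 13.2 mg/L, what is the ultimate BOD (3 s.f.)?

BOD₅ = L₀(1 − e^(−5k_1)) ⇒ L₀ = BOD₅ / (1 − e^(−5×0.0935))
= 13.2 / (1 − 0.6266) = 13.2 / 0.3734 = 35.35 mg/L.

L₀ ≈ 35.3 mg/L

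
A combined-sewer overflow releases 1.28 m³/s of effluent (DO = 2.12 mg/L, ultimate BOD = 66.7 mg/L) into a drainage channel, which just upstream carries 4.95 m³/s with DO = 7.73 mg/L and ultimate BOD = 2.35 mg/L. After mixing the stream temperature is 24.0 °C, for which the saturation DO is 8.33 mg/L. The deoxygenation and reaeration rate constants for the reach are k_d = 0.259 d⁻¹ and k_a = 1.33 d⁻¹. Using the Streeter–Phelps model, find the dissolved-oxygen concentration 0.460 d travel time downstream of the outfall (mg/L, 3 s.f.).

Mixed DO = (4.95×7.73 + 1.28×2.12)/(4.95+1.28) = 40.98/6.230 = 6.577 mg/L.
Mixed L₀ = (4.95×2.35 + 1.28×66.7)/(6.230) = 97.01/6.230 = 15.57 mg/L.
Initial deficit D₀ = C_s − DO₀ = 8.33 − 6.577 = 1.753 mg/L.
D(0.460) = [0.259×15.57/(1.33−0.259)](e^(−0.259×0.460) − e^(−1.33×0.460)) + 1.753 e^(−1.33×0.460)
= 3.766 × (0.8877 − 0.5424) + 1.753 × 0.5424 = 2.251 mg/L.
DO = 8.33 − 2.251 = 6.079 mg/L.

DO ≈ 6.08 mg/L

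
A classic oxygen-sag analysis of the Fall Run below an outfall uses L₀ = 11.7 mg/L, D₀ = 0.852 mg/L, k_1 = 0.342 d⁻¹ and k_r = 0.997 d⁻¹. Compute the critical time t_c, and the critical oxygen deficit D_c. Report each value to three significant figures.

With k_r/k_1 = 2.915 and 1 − D₀(k_r−k_1)/(k_1 L₀) = 0.8605,
t_c = ln(2.915 × 0.8605) / (0.997 − 0.342) = ln(2.509) / 0.6550 = 0.9197/0.6550 = 1.404 d.
L(t_c) = L₀ e^(−k_1 t_c) = 11.7 × 0.6186 = 7.238 mg/L, and at the critical point k_r D_c = k_1 L, so D_c = (0.342/0.997) × 7.238 = 2.483 mg/L.

t_c ≈ 1.40 d; D_c ≈ 2.48 mg/L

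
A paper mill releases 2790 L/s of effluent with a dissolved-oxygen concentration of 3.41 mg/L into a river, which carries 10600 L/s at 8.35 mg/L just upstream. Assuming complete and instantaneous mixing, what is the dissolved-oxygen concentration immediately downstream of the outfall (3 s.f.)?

Flow-weighted mixing: C = (Q_r C_r + Q_w C_w)/(Q_r + Q_w)
= (10600×8.35 + 2790×3.41)/(10600 + 2790) = 98020/13390 = 7.321 mg/L.

7.32 mg/L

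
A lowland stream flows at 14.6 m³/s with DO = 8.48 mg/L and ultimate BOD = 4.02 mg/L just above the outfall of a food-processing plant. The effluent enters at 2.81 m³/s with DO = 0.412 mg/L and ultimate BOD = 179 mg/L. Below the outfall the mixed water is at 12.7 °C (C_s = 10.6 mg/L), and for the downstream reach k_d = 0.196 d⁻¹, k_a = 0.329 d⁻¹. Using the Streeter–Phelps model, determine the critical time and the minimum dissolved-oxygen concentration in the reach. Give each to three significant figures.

Mixed DO = (14.6×8.48 + 2.81×0.412)/(14.6+2.81) = 125.0/17.41 = 7.178 mg/L.
Mixed L₀ = (14.6×4.02 + 2.81×179)/(17.41) = 561.7/17.41 = 32.26 mg/L.
Initial deficit D₀ = C_s − DO₀ = 10.6 − 7.178 = 3.422 mg/L.
t_c = (1/0.1330) ln[(0.329/0.196)(1 − 3.422×0.1330/(0.196×32.26))] = 7.519 × ln(1.558) = 3.333 d.
D_c = (0.196/0.329) × 32.26 × e^(−0.196×3.333) = 0.5957 × 32.26 × 0.5204 = 10.00 mg/L.
Minimum DO = 10.6 − 10.00 = 0.5984 mg/L.

t_c ≈ 3.33 d; minimum DO ≈ 0.598 mg/L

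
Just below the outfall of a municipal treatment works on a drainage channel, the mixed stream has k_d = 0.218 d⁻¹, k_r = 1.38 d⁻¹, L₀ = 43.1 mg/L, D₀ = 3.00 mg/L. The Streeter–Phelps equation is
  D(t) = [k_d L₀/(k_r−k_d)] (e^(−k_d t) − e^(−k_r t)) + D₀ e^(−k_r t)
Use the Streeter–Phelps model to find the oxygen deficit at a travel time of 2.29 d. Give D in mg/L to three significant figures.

k_d L₀/(k_r−k_d) = 0.218×43.1/(1.38−0.218) = 9.396/1.162 = 8.086 mg/L.
e^(−k_d t) = e^(−0.218×2.290) = 0.6070; e^(−k_r t) = e^(−1.38×2.290) = 0.04242.
D = 8.086 × (0.6070 − 0.04242) + 3.00 × 0.04242 = 4.565 + 0.1273 = 4.692 mg/L.

D ≈ 4.69 mg/L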